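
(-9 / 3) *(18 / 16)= -27 / 8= -3.38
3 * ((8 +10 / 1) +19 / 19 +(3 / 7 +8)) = 576 / 7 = 82.29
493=493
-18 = -18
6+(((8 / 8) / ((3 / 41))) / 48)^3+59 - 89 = -71594695 / 2985984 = -23.98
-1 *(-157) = 157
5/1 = 5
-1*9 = -9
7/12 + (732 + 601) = 16003/12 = 1333.58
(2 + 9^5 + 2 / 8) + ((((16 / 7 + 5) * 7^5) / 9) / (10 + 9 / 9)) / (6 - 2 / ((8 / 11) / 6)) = 23337647 / 396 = 58933.45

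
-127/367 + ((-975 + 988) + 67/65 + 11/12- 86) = -20438567/286260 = -71.40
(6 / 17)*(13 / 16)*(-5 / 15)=-13 / 136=-0.10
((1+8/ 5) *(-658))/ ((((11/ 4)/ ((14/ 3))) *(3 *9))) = -479024/ 4455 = -107.53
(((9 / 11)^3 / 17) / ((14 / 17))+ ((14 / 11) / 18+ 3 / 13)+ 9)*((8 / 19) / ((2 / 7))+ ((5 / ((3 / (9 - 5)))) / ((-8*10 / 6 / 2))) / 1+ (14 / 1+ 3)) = 3380451722 / 20711691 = 163.21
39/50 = 0.78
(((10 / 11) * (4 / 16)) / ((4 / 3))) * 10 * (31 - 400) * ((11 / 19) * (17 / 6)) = -156825 / 152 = -1031.74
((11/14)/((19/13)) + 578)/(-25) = -153891/6650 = -23.14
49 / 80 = 0.61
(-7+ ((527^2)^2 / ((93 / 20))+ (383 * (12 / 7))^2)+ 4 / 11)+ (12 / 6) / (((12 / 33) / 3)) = 53646427997315 / 3234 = 16588258502.57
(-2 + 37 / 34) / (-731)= 31 / 24854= 0.00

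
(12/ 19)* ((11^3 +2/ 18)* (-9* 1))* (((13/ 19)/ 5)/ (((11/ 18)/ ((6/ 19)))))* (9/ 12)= -30275856/ 75449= -401.28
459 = 459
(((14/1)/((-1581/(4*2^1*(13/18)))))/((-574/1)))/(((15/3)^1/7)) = 364/2916945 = 0.00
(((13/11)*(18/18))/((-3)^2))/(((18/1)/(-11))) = -13/162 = -0.08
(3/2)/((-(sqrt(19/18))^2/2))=-54/19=-2.84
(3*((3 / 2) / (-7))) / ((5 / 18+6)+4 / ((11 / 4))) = -891 / 10717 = -0.08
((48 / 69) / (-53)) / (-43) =16 / 52417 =0.00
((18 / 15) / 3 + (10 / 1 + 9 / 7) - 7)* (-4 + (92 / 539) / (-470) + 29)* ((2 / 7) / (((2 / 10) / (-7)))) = -1038637912 / 886655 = -1171.41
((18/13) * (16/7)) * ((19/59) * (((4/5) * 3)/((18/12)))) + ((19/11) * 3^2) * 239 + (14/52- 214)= 2068992427/590590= 3503.26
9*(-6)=-54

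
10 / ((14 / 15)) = 75 / 7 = 10.71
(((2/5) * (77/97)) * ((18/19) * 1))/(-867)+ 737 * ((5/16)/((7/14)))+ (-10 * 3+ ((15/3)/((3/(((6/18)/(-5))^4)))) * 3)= 18578351944091/43142787000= 430.62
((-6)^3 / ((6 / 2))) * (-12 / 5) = 864 / 5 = 172.80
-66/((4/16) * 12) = -22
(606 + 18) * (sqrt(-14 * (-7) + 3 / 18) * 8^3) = 53248 * sqrt(3534) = 3165458.13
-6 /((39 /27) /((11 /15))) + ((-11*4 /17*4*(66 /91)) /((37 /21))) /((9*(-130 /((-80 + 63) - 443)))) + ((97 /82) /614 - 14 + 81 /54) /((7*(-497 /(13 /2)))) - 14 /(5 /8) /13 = -239130702778035 /37239513440584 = -6.42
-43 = -43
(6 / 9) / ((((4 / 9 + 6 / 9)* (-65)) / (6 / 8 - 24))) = 0.21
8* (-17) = -136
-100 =-100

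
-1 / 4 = -0.25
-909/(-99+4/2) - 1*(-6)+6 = 2073/97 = 21.37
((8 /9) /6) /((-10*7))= -2 /945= -0.00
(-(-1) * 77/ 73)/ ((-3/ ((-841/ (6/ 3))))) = 147.85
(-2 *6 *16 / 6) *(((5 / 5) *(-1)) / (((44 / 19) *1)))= 152 / 11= 13.82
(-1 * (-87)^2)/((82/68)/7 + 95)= -79.53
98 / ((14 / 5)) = 35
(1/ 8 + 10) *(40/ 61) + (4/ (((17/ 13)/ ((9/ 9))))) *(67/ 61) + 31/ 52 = 571335/ 53924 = 10.60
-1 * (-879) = 879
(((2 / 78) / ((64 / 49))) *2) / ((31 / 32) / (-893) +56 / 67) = 2931719 / 62328981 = 0.05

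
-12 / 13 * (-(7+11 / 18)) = 274 / 39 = 7.03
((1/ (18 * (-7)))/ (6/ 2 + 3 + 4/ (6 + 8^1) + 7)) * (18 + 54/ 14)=-17/ 1302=-0.01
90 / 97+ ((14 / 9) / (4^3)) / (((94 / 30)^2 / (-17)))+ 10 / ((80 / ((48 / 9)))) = 31933507 / 20570208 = 1.55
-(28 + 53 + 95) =-176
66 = 66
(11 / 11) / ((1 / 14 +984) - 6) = 14 / 13693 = 0.00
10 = 10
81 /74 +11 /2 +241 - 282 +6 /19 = -23965 /703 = -34.09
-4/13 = -0.31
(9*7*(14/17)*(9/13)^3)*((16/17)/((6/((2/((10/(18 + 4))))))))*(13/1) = 37721376/244205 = 154.47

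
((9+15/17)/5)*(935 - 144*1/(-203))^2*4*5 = 3463739769696/100079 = 34610055.75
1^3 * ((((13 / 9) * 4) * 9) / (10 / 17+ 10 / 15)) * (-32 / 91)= -14.57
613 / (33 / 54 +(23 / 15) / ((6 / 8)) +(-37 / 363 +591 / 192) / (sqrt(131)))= 25896607699691520 / 111110105855759-221553089524800 * sqrt(131) / 111110105855759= 210.25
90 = 90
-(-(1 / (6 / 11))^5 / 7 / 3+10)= -1471909 / 163296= -9.01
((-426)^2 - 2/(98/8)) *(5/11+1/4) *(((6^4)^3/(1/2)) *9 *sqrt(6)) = 2700250777092759552 *sqrt(6)/539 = 12271310911745863.40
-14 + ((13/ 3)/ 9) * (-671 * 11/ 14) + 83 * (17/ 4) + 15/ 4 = 88.66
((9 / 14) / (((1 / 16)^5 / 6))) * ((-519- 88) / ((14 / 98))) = -17185112064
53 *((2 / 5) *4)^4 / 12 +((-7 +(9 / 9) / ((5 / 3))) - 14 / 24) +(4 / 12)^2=496639 / 22500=22.07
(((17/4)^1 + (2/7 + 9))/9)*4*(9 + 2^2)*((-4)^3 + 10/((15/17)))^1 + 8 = -776954/189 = -4110.87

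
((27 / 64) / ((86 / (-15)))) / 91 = -405 / 500864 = -0.00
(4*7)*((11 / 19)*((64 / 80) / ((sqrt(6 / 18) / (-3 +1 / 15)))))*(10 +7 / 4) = -774.19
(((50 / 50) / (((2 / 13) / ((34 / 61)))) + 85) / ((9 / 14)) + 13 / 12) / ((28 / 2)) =101705 / 10248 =9.92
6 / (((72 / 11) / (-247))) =-2717 / 12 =-226.42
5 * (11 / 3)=55 / 3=18.33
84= 84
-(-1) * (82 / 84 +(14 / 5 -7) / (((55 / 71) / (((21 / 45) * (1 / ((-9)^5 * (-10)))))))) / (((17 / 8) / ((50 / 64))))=693515159 / 1932378525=0.36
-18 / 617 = -0.03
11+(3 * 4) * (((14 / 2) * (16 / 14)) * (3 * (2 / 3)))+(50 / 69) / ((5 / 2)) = 14027 / 69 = 203.29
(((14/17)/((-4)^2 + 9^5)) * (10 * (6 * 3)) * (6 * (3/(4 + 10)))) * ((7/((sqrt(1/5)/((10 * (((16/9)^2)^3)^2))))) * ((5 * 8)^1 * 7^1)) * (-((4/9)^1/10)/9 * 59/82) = -520796260909124157440 * sqrt(5)/2325429059771686941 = -500.78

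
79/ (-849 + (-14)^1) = -79/ 863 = -0.09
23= 23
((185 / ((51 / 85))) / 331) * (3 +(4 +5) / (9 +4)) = 14800 / 4303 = 3.44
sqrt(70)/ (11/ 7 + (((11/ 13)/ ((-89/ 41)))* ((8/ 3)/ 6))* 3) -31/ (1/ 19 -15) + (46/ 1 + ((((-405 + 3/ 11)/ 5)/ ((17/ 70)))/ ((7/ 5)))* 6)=-73308969/ 53108 + 24297* sqrt(70)/ 25553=-1372.42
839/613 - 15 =-8356/613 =-13.63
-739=-739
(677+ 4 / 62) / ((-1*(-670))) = 20989 / 20770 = 1.01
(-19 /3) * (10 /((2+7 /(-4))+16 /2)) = -760 /99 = -7.68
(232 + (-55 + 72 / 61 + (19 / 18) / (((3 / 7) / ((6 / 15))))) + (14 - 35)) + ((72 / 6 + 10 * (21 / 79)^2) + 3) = 8936094688 / 51394635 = 173.87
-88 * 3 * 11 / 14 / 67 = -3.10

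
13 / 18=0.72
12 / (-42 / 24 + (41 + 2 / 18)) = 432 / 1417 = 0.30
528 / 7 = 75.43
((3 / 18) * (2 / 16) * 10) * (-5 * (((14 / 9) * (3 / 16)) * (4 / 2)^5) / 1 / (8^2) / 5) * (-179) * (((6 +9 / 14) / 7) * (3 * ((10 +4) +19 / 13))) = 239.39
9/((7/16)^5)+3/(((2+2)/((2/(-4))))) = 75447051/134456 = 561.13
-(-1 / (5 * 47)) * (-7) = -7 / 235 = -0.03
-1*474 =-474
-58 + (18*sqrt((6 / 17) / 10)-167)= -225 + 18*sqrt(255) / 85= -221.62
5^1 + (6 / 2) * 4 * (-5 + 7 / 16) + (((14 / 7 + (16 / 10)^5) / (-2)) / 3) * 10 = -176399 / 2500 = -70.56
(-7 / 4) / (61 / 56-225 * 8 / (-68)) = -1666 / 26237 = -0.06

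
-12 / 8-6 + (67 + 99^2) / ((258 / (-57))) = -188137 / 86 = -2187.64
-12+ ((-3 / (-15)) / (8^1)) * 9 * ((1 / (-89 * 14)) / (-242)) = -144735351 / 12061280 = -12.00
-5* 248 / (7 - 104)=1240 / 97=12.78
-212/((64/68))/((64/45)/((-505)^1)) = 20475225/256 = 79981.35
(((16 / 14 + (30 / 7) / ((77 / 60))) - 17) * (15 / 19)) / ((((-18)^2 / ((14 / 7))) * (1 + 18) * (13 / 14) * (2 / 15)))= -4325 / 166782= -0.03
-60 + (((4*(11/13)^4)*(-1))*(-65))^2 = 85453943860/4826809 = 17704.02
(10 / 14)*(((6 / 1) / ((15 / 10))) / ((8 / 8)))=20 / 7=2.86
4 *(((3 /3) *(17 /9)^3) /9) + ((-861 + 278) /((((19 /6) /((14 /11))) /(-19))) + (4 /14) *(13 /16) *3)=1637092423 /367416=4455.69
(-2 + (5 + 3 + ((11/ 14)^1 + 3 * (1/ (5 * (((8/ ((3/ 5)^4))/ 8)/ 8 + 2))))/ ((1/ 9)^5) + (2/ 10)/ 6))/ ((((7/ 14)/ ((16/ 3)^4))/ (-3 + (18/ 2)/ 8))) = -192840769077248/ 1089207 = -177046942.48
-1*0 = 0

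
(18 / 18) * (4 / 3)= 4 / 3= 1.33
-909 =-909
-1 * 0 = 0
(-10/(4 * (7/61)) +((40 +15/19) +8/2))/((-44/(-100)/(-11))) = -152975/266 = -575.09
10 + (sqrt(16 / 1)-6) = 8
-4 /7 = -0.57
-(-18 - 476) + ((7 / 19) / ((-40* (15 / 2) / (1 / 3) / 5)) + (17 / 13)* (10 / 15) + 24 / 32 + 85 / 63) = 77333339 / 155610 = 496.97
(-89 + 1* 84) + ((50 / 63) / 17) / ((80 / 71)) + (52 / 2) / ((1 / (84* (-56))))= -1047943157 / 8568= -122308.96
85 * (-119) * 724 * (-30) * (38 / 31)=8348516400 / 31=269306980.65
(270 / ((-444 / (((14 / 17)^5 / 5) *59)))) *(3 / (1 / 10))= -4283768160 / 52534709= -81.54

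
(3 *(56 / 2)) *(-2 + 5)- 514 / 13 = 2762 / 13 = 212.46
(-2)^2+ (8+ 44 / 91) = 1136 / 91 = 12.48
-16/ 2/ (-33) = 0.24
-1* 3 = -3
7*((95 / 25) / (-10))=-133 / 50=-2.66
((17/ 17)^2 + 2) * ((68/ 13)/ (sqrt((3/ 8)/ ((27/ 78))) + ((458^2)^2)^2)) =4739529573518394106810368/ 584752714335273411413492161796782515426164567 - 408 * sqrt(39)/ 584752714335273411413492161796782515426164567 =0.00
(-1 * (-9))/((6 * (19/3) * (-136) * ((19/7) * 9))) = -7/98192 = -0.00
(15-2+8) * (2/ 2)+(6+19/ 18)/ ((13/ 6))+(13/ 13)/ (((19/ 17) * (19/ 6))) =345484/ 14079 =24.54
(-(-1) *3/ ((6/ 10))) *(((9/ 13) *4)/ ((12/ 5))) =75/ 13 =5.77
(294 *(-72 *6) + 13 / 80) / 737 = -10160627 / 58960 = -172.33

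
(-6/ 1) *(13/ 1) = -78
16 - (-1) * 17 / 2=49 / 2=24.50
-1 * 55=-55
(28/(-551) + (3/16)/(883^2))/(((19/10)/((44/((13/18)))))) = -1.63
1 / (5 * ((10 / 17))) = 17 / 50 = 0.34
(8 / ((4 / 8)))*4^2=256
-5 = -5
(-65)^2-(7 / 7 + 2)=4222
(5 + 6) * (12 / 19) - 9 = -39 / 19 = -2.05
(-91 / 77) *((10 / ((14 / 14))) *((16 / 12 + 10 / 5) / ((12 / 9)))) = -325 / 11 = -29.55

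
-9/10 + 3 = 21/10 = 2.10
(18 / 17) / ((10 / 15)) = 27 / 17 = 1.59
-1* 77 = -77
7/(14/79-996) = -0.01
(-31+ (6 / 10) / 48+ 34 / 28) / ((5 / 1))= -16673 / 2800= -5.95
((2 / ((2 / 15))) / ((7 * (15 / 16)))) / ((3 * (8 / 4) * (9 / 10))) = 80 / 189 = 0.42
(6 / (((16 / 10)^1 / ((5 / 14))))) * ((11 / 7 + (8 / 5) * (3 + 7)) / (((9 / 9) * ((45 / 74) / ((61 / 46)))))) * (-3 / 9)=-462685 / 27048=-17.11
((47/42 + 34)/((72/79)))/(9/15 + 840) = 582625/12709872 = 0.05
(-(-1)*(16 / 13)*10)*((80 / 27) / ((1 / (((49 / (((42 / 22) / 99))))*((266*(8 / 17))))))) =23070924800 / 1989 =11599258.32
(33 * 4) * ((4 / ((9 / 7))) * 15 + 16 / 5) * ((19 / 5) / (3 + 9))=156332 / 75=2084.43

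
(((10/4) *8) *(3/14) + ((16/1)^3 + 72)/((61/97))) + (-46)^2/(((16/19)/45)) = 204457573/1708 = 119705.84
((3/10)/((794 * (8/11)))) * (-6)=-99/31760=-0.00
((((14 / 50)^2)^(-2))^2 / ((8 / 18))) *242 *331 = 55001678466796875 / 11529602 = 4770475031.73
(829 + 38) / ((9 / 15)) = 1445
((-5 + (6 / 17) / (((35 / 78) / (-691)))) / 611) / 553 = -326363 / 201040385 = -0.00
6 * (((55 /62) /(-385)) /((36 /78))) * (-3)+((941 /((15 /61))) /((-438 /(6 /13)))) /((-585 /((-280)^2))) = 78137129485 /144564966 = 540.50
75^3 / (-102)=-140625 / 34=-4136.03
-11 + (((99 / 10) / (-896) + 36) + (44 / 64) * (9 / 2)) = 251621 / 8960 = 28.08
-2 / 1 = -2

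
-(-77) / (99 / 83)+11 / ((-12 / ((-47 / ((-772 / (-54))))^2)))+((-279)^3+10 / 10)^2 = 2529893794369122078455 / 5363856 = 471655800299098.65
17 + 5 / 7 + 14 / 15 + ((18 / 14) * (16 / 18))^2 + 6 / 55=162208 / 8085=20.06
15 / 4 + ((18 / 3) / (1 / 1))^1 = 39 / 4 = 9.75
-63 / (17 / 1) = -63 / 17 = -3.71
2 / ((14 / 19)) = 19 / 7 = 2.71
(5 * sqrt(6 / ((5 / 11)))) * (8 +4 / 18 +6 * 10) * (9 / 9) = 614 * sqrt(330) / 9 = 1239.32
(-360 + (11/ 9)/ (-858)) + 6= -248509/ 702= -354.00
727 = 727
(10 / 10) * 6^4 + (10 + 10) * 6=1416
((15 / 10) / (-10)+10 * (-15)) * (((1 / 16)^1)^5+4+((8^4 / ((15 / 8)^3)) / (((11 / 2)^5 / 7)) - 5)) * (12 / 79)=7040553279143657 / 2274044805120000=3.10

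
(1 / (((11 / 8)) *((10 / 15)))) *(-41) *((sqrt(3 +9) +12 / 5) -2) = -984 *sqrt(3) / 11 -984 / 55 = -172.83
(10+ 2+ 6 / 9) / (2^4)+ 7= 187 / 24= 7.79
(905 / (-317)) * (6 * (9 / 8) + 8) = -53395 / 1268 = -42.11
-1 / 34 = -0.03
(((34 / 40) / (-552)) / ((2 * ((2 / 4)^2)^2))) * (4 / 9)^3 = -272 / 251505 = -0.00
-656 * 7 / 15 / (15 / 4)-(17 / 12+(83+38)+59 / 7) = -1338629 / 6300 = -212.48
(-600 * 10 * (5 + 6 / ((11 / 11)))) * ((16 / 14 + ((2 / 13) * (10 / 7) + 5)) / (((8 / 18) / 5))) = -429907500 / 91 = -4724258.24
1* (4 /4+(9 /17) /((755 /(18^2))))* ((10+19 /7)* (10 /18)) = 1401839 /161721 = 8.67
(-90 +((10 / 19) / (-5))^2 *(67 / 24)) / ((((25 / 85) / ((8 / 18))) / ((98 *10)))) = -1298633672 / 9747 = -133234.19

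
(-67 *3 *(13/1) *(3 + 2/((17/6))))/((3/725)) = -39782925/17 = -2340172.06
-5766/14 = -2883/7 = -411.86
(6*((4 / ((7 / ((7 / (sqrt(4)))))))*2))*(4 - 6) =-48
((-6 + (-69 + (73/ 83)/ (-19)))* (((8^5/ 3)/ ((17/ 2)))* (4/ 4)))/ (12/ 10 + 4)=-19390136320/ 1045551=-18545.38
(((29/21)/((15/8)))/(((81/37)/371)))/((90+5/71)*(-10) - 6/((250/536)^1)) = -403769900/2955336111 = -0.14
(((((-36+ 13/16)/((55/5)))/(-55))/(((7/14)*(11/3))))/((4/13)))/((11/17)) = 373269/2342560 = 0.16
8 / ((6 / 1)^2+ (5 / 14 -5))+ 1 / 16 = 2231 / 7024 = 0.32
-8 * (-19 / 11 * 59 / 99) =8968 / 1089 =8.24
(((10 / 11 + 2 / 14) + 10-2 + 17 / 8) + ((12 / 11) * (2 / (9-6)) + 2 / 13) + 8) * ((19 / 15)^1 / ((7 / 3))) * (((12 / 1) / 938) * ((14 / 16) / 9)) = 610375 / 45069024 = 0.01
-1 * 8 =-8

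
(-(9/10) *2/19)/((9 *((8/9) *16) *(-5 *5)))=9/304000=0.00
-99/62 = -1.60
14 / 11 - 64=-690 / 11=-62.73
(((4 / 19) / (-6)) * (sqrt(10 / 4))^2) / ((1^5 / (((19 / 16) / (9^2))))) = -0.00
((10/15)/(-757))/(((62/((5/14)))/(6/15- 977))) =4883/985614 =0.00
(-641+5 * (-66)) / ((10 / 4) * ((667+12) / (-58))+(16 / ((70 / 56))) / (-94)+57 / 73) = 1932270580 / 56958381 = 33.92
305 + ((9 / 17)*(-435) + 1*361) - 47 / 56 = 413993 / 952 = 434.87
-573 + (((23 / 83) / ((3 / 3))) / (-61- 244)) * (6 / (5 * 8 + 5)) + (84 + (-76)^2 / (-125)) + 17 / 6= -2021560163 / 3797250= -532.37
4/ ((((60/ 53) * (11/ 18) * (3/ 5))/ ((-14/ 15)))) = -1484/ 165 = -8.99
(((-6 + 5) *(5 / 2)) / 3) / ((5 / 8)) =-4 / 3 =-1.33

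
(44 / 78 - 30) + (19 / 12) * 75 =13933 / 156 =89.31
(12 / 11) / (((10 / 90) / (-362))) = -39096 / 11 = -3554.18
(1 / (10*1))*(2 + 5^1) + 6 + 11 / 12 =457 / 60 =7.62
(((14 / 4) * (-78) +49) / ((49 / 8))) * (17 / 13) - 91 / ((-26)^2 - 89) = -2562905 / 53417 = -47.98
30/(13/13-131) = -3/13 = -0.23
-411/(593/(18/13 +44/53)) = -1.54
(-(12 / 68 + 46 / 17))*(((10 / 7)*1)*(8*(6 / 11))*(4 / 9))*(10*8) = -358400 / 561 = -638.86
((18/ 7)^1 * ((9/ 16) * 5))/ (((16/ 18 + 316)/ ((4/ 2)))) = 3645/ 79856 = 0.05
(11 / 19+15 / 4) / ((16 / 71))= 23359 / 1216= 19.21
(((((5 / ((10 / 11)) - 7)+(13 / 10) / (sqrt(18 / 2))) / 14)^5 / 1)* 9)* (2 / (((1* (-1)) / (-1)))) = -65536 / 1418090625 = -0.00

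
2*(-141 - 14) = -310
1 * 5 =5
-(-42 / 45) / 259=2 / 555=0.00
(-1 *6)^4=1296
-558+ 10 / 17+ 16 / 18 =-85148 / 153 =-556.52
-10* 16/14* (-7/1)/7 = 80/7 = 11.43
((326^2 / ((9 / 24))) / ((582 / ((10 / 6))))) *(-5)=-10627600 / 2619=-4057.88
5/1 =5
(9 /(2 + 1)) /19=3 /19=0.16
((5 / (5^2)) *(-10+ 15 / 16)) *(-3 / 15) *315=1827 / 16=114.19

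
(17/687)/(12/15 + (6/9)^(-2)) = 340/41907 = 0.01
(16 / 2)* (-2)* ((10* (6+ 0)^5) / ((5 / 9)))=-2239488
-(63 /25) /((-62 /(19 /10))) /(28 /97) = 0.27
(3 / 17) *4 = 12 / 17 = 0.71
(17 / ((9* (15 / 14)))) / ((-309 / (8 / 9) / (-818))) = 1557472 / 375435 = 4.15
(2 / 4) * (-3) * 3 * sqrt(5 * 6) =-9 * sqrt(30) / 2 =-24.65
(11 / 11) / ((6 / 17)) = 17 / 6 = 2.83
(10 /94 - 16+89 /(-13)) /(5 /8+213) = -111152 /1044199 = -0.11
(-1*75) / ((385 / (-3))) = 45 / 77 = 0.58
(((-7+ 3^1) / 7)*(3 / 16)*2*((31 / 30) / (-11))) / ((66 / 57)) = 589 / 33880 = 0.02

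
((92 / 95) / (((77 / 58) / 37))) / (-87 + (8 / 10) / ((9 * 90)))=-79959960 / 257741099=-0.31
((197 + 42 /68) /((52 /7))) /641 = 47033 /1133288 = 0.04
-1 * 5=-5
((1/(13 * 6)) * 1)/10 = 1/780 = 0.00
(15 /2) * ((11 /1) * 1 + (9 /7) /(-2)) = 2175 /28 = 77.68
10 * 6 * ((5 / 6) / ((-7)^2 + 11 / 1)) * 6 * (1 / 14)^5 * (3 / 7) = 15 / 3764768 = 0.00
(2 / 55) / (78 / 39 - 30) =-1 / 770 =-0.00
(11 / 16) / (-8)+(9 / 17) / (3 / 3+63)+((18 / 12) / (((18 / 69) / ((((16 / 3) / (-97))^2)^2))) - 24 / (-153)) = 1236600219911 / 15603816951936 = 0.08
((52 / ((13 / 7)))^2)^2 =614656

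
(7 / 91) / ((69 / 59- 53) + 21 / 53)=-3127 / 2090855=-0.00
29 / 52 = 0.56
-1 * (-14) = 14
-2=-2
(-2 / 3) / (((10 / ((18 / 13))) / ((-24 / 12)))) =12 / 65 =0.18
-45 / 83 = -0.54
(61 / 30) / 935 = 61 / 28050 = 0.00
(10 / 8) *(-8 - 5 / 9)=-385 / 36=-10.69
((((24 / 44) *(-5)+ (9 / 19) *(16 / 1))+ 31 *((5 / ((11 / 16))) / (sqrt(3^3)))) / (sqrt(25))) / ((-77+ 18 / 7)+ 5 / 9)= -1736 *sqrt(3) / 25597 - 2457 / 187055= -0.13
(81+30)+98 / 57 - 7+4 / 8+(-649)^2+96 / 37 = 1777084795 / 4218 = 421309.81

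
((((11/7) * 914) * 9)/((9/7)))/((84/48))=40216/7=5745.14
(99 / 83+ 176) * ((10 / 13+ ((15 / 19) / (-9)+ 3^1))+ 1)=51018583 / 61503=829.53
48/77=0.62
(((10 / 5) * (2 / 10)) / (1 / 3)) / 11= 6 / 55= 0.11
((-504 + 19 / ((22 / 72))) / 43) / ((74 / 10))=-1.39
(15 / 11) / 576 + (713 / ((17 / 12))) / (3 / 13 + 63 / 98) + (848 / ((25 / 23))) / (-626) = 8559737343401 / 14890286400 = 574.85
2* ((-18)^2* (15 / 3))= 3240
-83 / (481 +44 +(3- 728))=83 / 200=0.42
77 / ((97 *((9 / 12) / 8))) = 2464 / 291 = 8.47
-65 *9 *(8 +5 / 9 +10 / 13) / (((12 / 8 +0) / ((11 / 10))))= -12001 / 3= -4000.33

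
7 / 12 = 0.58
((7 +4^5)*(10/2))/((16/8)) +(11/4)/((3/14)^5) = 4210697/486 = 8663.99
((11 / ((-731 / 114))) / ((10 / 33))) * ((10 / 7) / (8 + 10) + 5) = -147136 / 5117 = -28.75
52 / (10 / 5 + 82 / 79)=1027 / 60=17.12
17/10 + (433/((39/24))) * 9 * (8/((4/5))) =23983.24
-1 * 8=-8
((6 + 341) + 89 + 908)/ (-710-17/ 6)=-1152/ 611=-1.89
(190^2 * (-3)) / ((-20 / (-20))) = -108300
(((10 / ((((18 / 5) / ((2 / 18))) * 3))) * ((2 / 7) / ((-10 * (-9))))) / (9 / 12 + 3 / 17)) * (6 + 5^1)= 3740 / 964467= 0.00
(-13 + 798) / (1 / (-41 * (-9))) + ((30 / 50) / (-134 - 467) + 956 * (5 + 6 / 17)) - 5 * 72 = 15040568854 / 51085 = 294422.41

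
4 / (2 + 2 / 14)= 28 / 15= 1.87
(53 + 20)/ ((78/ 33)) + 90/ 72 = 1671/ 52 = 32.13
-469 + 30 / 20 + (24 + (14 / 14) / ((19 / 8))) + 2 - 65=-506.08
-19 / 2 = -9.50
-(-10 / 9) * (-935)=-9350 / 9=-1038.89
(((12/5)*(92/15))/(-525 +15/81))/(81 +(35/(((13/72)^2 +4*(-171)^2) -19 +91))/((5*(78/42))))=-111635521912/322393201314375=-0.00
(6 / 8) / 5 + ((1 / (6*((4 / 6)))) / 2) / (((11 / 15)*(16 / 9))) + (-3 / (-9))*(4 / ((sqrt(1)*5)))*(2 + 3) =33353 / 21120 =1.58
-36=-36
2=2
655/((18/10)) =3275/9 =363.89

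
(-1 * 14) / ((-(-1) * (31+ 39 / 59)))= -413 / 934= -0.44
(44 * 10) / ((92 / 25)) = 2750 / 23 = 119.57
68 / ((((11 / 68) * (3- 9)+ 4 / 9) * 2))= -10404 / 161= -64.62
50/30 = 5/3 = 1.67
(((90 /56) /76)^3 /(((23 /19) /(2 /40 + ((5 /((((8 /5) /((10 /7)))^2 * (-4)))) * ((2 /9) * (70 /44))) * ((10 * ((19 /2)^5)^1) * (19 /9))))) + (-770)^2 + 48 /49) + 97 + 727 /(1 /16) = 604625.48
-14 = -14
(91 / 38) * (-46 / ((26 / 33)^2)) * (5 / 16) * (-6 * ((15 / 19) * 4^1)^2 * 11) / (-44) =-591735375 / 713336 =-829.53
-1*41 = -41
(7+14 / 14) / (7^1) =8 / 7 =1.14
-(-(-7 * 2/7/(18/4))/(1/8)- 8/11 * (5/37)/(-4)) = -13114/3663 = -3.58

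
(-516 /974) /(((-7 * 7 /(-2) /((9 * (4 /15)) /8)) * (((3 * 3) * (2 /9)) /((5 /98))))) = -387 /2338574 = -0.00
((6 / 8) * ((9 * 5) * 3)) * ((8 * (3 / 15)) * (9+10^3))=163458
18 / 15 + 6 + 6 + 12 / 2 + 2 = 106 / 5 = 21.20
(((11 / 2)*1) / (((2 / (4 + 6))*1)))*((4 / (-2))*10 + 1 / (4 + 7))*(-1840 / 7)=1007400 / 7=143914.29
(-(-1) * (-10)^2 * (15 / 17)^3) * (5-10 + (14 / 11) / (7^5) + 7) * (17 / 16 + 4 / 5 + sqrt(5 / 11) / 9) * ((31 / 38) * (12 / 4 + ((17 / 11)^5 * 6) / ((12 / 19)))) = 428989279738275000 * sqrt(55) / 4367584552160137 + 14381865603225669375 / 794106282210934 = 18839.18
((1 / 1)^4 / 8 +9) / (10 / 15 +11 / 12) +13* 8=4171 / 38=109.76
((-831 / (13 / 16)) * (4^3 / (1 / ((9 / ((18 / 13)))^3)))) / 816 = -374504 / 17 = -22029.65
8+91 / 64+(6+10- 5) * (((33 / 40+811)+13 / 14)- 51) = 18790713 / 2240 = 8388.71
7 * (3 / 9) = 7 / 3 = 2.33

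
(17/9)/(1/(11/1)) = 187/9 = 20.78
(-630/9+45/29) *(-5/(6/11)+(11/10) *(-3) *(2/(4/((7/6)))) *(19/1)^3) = 629455013/696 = 904389.39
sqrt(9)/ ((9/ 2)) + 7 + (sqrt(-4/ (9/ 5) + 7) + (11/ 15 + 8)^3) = 675.95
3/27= 1/9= 0.11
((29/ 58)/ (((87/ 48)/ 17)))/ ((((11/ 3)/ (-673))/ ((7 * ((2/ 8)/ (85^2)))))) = -28266/ 135575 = -0.21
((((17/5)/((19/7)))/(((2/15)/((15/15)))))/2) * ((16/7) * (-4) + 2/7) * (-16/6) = 2108/19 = 110.95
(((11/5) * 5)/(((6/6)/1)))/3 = 11/3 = 3.67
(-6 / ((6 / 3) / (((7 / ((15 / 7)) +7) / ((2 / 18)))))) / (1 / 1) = -1386 / 5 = -277.20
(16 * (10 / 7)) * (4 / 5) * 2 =256 / 7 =36.57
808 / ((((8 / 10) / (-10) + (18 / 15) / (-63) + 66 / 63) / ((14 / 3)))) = 989800 / 249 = 3975.10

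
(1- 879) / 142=-439 / 71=-6.18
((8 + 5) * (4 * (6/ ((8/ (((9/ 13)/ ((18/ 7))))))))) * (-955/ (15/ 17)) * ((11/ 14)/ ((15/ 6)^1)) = -3571.70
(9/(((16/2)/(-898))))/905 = -4041/3620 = -1.12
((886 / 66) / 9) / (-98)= -443 / 29106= -0.02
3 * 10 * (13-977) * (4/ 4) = -28920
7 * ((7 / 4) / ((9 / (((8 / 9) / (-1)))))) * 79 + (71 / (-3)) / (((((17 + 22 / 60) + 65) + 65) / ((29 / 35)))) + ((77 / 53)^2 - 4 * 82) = -421.60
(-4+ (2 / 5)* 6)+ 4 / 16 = -27 / 20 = -1.35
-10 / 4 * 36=-90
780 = 780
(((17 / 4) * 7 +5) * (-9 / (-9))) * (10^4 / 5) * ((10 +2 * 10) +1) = 2154500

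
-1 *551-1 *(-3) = -548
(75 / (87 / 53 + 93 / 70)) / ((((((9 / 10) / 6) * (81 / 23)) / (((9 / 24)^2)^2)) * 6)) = 5333125 / 33850368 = 0.16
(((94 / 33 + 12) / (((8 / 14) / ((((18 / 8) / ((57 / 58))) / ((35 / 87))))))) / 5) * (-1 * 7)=-865389 / 4180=-207.03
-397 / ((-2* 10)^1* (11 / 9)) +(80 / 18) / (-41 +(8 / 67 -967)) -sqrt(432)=271363537 / 16713180 -12* sqrt(3)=-4.55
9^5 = 59049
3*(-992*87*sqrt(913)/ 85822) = -129456*sqrt(913)/ 42911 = -91.16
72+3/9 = 72.33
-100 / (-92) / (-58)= -25 / 1334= -0.02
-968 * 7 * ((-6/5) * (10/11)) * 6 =44352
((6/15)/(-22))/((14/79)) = -79/770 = -0.10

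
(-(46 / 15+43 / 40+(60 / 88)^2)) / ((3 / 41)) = -2742367 / 43560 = -62.96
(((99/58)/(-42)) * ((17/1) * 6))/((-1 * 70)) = 1683/28420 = 0.06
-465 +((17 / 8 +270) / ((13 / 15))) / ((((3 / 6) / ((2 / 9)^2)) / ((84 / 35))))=-45697 / 117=-390.57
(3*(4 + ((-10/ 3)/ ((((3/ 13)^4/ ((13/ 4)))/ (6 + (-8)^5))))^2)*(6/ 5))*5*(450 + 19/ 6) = 2514569016022094531551699/ 19683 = 127753341260076946174.45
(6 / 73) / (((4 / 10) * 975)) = 1 / 4745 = 0.00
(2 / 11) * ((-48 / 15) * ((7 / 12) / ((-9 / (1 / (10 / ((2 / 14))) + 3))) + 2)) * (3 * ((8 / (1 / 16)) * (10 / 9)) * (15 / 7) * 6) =-3991552 / 693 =-5759.82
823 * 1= 823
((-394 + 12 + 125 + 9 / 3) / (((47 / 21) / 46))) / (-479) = 245364 / 22513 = 10.90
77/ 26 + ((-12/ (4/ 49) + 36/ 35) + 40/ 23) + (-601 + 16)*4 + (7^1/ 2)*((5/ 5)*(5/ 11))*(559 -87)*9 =984673233/ 230230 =4276.91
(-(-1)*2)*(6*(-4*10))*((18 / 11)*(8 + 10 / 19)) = -1399680 / 209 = -6697.03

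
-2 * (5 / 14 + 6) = -89 / 7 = -12.71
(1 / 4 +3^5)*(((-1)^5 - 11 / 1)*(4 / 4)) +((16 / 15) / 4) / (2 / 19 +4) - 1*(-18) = -1697047 / 585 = -2900.94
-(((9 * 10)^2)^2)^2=-4304672100000000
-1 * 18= -18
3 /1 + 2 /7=23 /7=3.29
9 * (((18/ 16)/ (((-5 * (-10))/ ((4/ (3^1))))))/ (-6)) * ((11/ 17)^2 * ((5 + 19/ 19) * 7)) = -22869/ 28900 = -0.79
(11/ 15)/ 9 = 11/ 135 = 0.08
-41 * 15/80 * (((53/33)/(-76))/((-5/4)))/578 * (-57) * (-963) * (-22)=6277797/23120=271.53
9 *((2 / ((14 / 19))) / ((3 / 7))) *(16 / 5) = 182.40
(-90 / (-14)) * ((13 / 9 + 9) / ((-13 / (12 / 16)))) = -705 / 182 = -3.87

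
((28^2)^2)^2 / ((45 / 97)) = 36646793838592 / 45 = 814373196413.16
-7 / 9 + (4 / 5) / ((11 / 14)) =119 / 495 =0.24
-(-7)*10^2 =700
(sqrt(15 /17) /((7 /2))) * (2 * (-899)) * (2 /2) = -3596 * sqrt(255) /119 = -482.55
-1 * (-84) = 84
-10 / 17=-0.59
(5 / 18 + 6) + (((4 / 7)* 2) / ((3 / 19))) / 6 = 943 / 126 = 7.48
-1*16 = -16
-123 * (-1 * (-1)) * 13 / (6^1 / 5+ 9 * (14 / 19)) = -50635 / 248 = -204.17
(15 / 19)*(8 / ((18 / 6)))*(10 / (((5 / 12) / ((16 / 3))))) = 5120 / 19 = 269.47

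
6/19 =0.32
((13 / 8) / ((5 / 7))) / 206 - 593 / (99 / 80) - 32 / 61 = -23870796371 / 49761360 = -479.71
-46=-46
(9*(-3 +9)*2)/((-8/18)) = -243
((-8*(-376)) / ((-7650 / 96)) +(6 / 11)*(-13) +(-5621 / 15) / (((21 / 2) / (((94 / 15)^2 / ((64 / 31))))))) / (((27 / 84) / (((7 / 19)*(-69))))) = 12354221062393 / 215844750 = 57236.61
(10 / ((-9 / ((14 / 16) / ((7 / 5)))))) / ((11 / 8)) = -50 / 99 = -0.51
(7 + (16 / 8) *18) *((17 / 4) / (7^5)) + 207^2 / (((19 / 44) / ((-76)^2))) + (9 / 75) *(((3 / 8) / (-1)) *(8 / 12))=481645110022327 / 840350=573148223.98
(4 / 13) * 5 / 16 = 0.10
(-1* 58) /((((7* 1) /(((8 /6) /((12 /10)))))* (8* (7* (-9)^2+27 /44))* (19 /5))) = -638 /1195803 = -0.00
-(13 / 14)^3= -2197 / 2744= -0.80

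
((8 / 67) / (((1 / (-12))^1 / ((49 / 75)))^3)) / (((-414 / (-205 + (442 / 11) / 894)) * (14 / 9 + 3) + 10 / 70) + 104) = -212463868890112 / 418527115078125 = -0.51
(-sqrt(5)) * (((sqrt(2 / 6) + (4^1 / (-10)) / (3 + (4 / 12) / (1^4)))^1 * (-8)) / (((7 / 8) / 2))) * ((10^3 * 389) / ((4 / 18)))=-26887680 * sqrt(5) / 7 + 74688000 * sqrt(15) / 7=32734671.42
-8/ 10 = -4/ 5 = -0.80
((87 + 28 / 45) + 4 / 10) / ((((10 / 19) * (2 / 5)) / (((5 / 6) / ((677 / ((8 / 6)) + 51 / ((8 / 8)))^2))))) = 150518 / 134871075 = 0.00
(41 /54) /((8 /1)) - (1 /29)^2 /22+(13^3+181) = 9503894371 /3996432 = 2378.09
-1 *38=-38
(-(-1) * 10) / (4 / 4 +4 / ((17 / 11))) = 170 / 61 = 2.79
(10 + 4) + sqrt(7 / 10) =sqrt(70) / 10 + 14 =14.84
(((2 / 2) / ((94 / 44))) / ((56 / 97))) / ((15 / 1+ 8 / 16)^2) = 1067 / 316169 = 0.00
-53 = -53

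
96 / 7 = 13.71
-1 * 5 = -5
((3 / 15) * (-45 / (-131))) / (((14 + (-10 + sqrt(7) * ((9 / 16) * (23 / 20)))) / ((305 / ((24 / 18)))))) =843264000 / 175337867 - 136371600 * sqrt(7) / 175337867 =2.75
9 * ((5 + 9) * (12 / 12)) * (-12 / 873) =-1.73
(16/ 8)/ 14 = 1/ 7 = 0.14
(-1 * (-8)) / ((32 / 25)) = 25 / 4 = 6.25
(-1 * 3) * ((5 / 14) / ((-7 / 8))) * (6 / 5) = 72 / 49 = 1.47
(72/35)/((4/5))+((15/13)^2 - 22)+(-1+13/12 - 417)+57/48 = -24634397/56784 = -433.83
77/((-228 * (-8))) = 77/1824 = 0.04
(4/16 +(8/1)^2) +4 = 273/4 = 68.25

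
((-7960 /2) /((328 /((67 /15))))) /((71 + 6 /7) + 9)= -93331 /139236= -0.67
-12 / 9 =-4 / 3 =-1.33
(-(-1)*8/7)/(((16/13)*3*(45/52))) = 338/945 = 0.36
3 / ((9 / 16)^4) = 65536 / 2187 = 29.97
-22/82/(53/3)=-33/2173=-0.02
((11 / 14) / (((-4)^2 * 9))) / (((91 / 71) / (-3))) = -781 / 61152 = -0.01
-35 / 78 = -0.45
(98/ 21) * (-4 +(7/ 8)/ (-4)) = -315/ 16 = -19.69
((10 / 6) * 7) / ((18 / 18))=35 / 3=11.67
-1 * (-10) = 10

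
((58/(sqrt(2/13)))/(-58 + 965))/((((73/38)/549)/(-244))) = -147619512 * sqrt(26)/66211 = -11368.42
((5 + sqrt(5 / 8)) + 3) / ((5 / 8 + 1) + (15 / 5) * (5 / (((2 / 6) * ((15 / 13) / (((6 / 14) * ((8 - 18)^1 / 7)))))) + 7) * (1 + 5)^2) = -3136 / 39971 - 98 * sqrt(10) / 39971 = -0.09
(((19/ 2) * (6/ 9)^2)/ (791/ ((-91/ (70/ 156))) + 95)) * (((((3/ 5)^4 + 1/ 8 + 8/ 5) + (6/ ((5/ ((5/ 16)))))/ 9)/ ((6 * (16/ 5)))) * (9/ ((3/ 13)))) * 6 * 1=296834473/ 277125000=1.07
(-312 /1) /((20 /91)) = -7098 /5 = -1419.60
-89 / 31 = -2.87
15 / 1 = 15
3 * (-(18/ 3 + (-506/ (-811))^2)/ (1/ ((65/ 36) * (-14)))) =956037355/ 1973163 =484.52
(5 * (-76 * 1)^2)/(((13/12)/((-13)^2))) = 4505280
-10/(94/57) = -285/47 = -6.06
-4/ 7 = -0.57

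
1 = 1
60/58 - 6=-144/29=-4.97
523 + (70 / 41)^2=884063 / 1681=525.91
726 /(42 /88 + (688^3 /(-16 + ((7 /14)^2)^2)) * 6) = -2715240 /458530224391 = -0.00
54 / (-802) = -0.07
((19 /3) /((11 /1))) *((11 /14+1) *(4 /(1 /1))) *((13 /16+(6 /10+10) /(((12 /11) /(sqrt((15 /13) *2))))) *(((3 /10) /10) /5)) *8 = 247 /1540+1007 *sqrt(390) /6825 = 3.07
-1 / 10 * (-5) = 1 / 2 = 0.50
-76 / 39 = -1.95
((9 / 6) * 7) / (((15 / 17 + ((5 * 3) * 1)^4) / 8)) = 0.00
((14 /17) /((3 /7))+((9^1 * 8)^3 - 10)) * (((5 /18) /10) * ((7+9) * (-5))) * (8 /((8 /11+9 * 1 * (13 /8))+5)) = -268016122880 /822069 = -326026.31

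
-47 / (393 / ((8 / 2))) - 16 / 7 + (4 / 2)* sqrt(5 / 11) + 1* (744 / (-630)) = -2584 / 655 + 2* sqrt(55) / 11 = -2.60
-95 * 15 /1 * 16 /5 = -4560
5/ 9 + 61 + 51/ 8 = 4891/ 72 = 67.93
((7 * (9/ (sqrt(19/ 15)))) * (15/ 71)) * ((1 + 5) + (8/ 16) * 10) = 10395 * sqrt(285)/ 1349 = 130.09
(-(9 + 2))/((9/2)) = -22/9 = -2.44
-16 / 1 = -16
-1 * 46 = -46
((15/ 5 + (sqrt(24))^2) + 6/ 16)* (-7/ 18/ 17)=-511/ 816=-0.63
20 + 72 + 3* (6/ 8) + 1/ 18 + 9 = 3719/ 36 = 103.31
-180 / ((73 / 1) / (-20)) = 3600 / 73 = 49.32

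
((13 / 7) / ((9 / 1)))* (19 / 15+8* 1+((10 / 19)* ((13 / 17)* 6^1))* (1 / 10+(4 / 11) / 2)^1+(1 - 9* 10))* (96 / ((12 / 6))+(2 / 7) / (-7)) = -525350020 / 671517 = -782.33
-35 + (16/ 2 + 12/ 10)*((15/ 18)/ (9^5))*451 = -6189772/ 177147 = -34.94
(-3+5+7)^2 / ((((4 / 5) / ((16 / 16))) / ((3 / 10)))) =243 / 8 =30.38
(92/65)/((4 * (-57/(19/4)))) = -23/780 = -0.03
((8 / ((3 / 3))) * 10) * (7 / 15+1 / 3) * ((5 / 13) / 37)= 0.67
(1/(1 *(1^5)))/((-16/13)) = -13/16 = -0.81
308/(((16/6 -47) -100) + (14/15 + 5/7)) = -2.16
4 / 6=2 / 3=0.67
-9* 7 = -63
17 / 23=0.74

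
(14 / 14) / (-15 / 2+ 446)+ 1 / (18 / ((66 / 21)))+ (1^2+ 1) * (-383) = -42312493 / 55251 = -765.82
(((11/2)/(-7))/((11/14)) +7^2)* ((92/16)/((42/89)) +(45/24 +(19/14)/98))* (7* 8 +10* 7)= 4170672/49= 85115.76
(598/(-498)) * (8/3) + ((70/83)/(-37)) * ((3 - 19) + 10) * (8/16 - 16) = -147094/27639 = -5.32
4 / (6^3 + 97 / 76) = 304 / 16513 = 0.02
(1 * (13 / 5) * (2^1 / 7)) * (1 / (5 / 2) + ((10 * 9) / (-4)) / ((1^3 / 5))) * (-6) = 87438 / 175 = 499.65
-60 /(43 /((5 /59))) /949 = -300 /2407613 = -0.00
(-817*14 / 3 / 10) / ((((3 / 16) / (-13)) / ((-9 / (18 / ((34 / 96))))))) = -1263899 / 270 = -4681.11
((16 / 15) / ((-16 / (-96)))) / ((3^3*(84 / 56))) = 64 / 405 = 0.16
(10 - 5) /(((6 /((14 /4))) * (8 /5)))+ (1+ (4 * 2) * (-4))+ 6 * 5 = 79 /96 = 0.82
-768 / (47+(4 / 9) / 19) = -131328 / 8041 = -16.33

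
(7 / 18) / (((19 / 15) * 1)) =35 / 114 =0.31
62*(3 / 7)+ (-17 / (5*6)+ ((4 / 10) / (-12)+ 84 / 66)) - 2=9719 / 385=25.24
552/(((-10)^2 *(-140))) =-69/1750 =-0.04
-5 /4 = -1.25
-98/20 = -49/10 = -4.90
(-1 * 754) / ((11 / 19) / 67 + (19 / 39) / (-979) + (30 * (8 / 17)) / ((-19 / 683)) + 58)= 311505682917 / 185698748977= 1.68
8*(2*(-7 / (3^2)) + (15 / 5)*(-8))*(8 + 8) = -29440 / 9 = -3271.11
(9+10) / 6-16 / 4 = -5 / 6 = -0.83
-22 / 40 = -11 / 20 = -0.55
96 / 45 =32 / 15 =2.13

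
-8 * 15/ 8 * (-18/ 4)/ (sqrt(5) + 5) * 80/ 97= 1350/ 97 - 270 * sqrt(5)/ 97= 7.69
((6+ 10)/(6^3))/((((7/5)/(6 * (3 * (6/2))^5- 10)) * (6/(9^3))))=2277540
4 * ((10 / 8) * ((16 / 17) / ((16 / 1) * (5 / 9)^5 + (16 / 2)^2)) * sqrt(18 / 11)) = 885735 * sqrt(22) / 44753027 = 0.09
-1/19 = -0.05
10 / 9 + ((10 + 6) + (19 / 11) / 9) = 571 / 33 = 17.30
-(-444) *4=1776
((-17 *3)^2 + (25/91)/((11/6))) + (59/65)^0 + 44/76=49501299/19019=2602.73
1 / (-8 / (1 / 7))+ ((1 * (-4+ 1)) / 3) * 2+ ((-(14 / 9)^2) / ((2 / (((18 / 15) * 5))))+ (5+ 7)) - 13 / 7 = 187 / 216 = 0.87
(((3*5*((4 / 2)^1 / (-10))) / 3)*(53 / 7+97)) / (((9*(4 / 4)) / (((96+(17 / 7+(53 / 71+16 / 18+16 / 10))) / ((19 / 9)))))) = -554786216 / 991515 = -559.53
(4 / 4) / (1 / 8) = 8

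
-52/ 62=-26/ 31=-0.84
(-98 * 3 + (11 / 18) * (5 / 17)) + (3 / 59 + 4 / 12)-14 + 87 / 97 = -536823049 / 1751238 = -306.54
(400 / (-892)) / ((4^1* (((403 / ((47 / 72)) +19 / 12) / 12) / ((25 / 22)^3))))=-66093750 / 20722593221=-0.00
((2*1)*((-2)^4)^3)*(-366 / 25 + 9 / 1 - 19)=-5046272 / 25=-201850.88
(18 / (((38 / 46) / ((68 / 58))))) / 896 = 3519 / 123424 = 0.03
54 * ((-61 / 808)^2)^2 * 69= 0.12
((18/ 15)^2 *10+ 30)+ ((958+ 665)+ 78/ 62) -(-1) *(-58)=249652/ 155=1610.66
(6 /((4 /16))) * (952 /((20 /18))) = 102816 /5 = 20563.20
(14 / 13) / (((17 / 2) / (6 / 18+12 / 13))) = 1372 / 8619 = 0.16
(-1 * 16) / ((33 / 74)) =-1184 / 33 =-35.88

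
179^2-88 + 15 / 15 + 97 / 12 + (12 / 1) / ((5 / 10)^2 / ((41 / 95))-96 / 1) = 6002072089 / 187788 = 31961.96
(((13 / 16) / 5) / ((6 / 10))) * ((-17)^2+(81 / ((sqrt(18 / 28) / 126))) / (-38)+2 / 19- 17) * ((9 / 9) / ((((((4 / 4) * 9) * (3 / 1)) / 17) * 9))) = 571285 / 110808- 1547 * sqrt(14) / 912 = -1.19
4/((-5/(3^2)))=-7.20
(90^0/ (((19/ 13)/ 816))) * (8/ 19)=235.08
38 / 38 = 1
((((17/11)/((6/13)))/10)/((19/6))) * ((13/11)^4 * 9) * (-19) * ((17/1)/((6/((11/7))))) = -321911031/2049740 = -157.05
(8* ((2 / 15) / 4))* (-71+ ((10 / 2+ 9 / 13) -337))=-4184 / 39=-107.28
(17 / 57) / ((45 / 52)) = 884 / 2565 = 0.34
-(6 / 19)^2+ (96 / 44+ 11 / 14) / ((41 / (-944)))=-77982796 / 1139677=-68.43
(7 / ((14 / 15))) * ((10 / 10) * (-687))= -10305 / 2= -5152.50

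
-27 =-27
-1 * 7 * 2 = -14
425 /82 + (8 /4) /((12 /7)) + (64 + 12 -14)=8407 /123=68.35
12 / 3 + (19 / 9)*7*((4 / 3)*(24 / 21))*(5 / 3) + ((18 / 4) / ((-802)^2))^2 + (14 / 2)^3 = 51543474111132769 / 134042488939584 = 384.53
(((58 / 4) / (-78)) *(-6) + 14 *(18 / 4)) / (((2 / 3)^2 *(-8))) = -15003 / 832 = -18.03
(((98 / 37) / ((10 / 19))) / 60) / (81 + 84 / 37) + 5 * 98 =452907931 / 924300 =490.00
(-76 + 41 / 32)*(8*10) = -11955 / 2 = -5977.50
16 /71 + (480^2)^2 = 53084160000.23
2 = 2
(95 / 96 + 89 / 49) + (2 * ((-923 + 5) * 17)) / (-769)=43.39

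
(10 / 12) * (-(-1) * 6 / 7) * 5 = 25 / 7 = 3.57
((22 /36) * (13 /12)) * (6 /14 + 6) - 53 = -8189 /168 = -48.74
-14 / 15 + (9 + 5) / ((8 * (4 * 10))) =-427 / 480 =-0.89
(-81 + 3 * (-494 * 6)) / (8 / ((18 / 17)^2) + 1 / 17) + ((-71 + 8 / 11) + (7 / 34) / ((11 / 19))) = -4880135197 / 3705218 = -1317.10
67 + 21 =88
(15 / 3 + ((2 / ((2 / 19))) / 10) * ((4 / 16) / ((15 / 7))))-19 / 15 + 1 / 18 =4.01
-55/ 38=-1.45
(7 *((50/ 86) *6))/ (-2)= -525/ 43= -12.21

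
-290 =-290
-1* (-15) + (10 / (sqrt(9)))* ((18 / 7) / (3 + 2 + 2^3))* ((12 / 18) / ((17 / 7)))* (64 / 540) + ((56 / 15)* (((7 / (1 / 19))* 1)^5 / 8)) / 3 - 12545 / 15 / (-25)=965694550928291 / 149175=6473568298.50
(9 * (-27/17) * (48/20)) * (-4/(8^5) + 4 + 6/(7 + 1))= -28366119/174080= -162.95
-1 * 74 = -74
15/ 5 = 3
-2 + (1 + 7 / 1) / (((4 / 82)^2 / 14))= 47066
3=3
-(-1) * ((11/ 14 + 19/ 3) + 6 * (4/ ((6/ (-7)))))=-877/ 42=-20.88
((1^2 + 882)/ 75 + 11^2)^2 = 99161764/ 5625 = 17628.76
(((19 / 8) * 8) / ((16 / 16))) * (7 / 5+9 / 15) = 38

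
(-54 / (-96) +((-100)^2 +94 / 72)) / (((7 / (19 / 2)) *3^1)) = 27365111 / 6048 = 4524.65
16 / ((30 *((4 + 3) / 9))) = 24 / 35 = 0.69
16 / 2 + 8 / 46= 188 / 23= 8.17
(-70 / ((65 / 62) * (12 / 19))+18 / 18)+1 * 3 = -101.72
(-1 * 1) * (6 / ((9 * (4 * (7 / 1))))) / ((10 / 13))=-13 / 420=-0.03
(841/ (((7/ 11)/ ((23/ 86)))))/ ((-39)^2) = 212773/ 915642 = 0.23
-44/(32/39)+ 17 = -293/8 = -36.62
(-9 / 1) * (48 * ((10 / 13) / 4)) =-1080 / 13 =-83.08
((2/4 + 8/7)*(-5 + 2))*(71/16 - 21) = 18285/224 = 81.63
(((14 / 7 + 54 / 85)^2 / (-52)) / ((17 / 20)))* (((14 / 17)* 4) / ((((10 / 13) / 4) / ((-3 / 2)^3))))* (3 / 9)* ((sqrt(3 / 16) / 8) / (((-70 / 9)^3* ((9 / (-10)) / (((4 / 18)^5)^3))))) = 524288* sqrt(3) / 14742998322768500625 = 0.00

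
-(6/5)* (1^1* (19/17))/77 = -114/6545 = -0.02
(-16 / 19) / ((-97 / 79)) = 1264 / 1843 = 0.69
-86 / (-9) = 86 / 9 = 9.56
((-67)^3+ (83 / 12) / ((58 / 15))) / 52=-69776601 / 12064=-5783.87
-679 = -679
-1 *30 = -30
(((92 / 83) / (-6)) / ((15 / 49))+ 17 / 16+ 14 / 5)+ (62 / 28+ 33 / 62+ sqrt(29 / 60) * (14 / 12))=7 * sqrt(435) / 180+ 77879663 / 12967920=6.82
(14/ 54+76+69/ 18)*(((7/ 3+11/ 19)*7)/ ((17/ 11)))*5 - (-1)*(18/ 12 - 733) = 238134281/ 52326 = 4550.97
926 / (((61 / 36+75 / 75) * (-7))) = -33336 / 679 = -49.10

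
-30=-30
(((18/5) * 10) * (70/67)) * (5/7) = 1800/67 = 26.87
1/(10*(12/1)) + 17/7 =2047/840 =2.44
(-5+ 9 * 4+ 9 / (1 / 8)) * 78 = 8034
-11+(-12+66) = 43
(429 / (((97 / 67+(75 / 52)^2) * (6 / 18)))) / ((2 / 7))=116581608 / 91309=1276.78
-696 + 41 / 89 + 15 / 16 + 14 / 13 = -12838533 / 18512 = -693.52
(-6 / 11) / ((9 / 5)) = -10 / 33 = -0.30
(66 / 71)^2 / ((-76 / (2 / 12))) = -363 / 191558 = -0.00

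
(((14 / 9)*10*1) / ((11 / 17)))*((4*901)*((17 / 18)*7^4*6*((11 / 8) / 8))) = 202609163.10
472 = 472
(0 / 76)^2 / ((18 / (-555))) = 0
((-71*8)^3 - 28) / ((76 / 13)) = -595563995 / 19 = -31345473.42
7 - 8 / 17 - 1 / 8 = 871 / 136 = 6.40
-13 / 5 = -2.60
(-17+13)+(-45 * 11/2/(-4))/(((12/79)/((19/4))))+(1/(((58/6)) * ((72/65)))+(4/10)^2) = 537628319/278400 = 1931.14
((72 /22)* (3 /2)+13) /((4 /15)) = 2955 /44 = 67.16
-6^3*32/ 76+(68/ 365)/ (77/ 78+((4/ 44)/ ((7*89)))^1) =-90.76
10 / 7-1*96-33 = -893 / 7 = -127.57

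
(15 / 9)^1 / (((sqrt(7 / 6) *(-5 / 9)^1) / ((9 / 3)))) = -9 *sqrt(42) / 7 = -8.33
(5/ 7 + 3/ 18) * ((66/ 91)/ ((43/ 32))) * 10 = 130240/ 27391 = 4.75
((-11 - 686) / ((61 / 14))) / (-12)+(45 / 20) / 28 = 274871 / 20496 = 13.41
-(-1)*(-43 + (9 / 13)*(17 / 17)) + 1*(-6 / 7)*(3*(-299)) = 66116 / 91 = 726.55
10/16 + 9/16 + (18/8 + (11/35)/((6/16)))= 7183/1680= 4.28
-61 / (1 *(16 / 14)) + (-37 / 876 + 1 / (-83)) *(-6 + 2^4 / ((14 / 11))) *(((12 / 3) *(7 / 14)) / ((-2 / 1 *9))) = -488616353 / 9161208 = -53.34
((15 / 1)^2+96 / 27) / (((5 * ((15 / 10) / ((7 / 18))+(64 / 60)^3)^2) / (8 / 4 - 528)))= -13419957993750 / 14351321209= -935.10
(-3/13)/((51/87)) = -87/221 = -0.39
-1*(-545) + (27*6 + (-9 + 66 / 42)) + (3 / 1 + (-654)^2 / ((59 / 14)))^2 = 251009875561264 / 24367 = 10301221962.54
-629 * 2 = -1258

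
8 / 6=4 / 3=1.33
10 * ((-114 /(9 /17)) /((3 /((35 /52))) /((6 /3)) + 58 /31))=-1752275 /3336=-525.26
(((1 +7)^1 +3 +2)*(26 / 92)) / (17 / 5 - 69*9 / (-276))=1690 / 2599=0.65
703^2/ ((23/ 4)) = 1976836/ 23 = 85949.39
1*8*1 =8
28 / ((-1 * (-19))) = 28 / 19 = 1.47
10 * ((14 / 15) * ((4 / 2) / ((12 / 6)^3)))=7 / 3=2.33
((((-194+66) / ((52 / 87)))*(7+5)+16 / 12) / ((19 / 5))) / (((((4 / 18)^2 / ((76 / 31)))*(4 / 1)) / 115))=-388792575 / 403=-964745.84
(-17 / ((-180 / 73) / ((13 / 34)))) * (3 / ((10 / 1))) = 949 / 1200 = 0.79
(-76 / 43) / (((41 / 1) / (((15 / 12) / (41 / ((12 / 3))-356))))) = 380 / 2438229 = 0.00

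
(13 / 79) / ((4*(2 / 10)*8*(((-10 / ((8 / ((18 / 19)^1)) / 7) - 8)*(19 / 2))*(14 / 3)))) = -195 / 5476912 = -0.00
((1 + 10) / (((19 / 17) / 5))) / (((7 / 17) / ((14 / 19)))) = 31790 / 361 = 88.06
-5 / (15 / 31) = -31 / 3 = -10.33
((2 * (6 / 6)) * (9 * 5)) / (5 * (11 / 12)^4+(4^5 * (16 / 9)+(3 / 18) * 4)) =373248 / 7567153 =0.05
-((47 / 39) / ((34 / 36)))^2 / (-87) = 26508 / 1416389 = 0.02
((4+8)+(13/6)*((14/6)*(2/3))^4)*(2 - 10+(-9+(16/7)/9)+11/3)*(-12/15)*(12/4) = 320305280/413343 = 774.91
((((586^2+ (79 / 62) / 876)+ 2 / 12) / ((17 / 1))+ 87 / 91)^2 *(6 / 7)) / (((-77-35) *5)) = -2880755330364126720163201 / 4612188359613918720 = -624596.20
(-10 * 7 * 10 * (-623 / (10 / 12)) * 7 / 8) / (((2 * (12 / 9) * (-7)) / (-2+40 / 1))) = -932163.75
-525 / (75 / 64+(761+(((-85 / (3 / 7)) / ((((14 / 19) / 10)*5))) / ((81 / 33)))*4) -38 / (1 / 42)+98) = 2721600 / 8362373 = 0.33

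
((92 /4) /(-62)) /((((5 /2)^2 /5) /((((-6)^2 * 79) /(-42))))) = 21804 /1085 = 20.10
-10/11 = -0.91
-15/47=-0.32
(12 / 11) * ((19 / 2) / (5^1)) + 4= 334 / 55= 6.07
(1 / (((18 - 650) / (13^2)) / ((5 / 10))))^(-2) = 1597696 / 28561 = 55.94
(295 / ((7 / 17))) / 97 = 5015 / 679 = 7.39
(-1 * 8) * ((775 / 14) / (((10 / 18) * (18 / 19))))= -5890 / 7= -841.43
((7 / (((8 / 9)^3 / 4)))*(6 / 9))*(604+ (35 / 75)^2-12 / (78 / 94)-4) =323820693 / 20800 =15568.30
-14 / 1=-14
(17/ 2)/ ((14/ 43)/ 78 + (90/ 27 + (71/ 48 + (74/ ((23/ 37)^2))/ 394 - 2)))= 23768067336/ 9235227197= 2.57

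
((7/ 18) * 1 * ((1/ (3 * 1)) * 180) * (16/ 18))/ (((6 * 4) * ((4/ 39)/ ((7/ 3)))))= 3185/ 162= 19.66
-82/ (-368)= 41/ 184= 0.22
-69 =-69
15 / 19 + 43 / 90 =2167 / 1710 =1.27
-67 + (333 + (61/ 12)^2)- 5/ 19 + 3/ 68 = 13563887/ 46512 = 291.62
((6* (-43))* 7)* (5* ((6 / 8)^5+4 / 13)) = -4921.32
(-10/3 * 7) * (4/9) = -280/27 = -10.37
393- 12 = 381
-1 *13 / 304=-13 / 304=-0.04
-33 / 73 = -0.45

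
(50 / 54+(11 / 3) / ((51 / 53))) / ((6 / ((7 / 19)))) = 7609 / 26163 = 0.29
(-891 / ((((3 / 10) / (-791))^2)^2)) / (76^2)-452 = -2691402407270047 / 361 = -7455408330387.94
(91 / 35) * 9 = 23.40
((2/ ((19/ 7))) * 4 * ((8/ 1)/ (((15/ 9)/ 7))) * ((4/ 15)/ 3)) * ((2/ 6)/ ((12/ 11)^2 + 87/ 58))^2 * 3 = 14992384/ 36974475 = 0.41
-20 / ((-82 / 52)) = 520 / 41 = 12.68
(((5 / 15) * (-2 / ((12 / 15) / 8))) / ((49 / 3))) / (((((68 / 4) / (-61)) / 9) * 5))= 2196 / 833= 2.64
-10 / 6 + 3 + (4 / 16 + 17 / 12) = 3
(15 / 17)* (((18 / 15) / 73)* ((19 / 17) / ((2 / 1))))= 171 / 21097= 0.01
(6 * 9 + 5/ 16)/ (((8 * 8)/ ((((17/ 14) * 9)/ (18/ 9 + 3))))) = 132957/ 71680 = 1.85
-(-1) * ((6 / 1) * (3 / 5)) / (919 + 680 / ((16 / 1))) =0.00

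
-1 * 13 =-13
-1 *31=-31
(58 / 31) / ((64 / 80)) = 145 / 62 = 2.34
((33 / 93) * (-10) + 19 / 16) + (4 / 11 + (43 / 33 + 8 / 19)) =-7723 / 28272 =-0.27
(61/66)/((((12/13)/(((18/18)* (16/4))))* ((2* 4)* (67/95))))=75335/106128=0.71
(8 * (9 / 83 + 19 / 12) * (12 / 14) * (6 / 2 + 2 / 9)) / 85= 39092 / 88893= 0.44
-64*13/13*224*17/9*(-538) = 14568561.78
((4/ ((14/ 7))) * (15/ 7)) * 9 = 270/ 7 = 38.57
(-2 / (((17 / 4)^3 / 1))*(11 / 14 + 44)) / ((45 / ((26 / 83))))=-347776 / 42816795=-0.01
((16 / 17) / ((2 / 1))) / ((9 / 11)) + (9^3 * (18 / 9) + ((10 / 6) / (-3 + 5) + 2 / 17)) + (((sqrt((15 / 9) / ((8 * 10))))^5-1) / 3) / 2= sqrt(3) / 165888 + 223282 / 153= 1459.36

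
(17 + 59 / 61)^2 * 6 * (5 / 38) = 18018240 / 70699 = 254.86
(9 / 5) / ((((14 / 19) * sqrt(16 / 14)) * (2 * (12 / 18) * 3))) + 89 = 171 * sqrt(14) / 1120 + 89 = 89.57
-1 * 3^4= -81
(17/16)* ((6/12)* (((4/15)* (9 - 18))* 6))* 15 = -114.75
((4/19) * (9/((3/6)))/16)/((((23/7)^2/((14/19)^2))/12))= 0.14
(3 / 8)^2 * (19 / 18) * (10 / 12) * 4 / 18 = 95 / 3456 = 0.03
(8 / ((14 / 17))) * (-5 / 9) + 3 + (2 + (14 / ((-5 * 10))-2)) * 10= -1637 / 315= -5.20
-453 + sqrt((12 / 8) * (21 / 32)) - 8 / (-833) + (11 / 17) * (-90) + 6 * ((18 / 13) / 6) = -5521069 / 10829 + 3 * sqrt(7) / 8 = -508.85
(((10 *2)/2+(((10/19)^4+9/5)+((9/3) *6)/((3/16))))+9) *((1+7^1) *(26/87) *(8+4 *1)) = 63363010048/18896545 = 3353.15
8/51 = 0.16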